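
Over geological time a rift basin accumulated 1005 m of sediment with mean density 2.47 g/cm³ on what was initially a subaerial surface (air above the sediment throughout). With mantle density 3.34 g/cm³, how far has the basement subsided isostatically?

743 m

Subaerial load: s = t ρ_sed / ρ_m = 1005 m × 2.47/3.34 = 743 m.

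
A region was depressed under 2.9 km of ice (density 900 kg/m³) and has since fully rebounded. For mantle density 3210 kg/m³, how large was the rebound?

0.813 km

Removing the load lets mantle flow back in; uplift u satisfies ρ_ice t = ρ_m u.
u = t ρ_ice/ρ_m = 2.9 km × 900/3210 = 0.813 km.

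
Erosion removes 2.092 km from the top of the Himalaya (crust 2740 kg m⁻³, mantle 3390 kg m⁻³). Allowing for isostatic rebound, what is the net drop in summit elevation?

0.401 km

Rebound u = e ρ_c/ρ_m = 2.092 km × 2740/3390 = 1.691 km.
Net surface drop = e − u = 2.092 km − 1.691 km = e (ρ_m − ρ_c)/ρ_m = 0.401 km.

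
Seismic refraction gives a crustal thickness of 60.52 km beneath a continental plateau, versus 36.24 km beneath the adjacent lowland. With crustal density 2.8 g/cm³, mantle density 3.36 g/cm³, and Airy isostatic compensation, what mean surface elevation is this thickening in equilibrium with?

Excess crust Δ = 60.52 km − 36.24 km = 24.28 km, split between elevation h and root r with h + r = Δ.
Airy balance ρ_c h = (ρ_m − ρ_c) r gives r = h ρ_c/(ρ_m − ρ_c), so h (1 + ρ_c/(ρ_m − ρ_c)) = Δ, i.e. h = Δ (ρ_m − ρ_c)/ρ_m.
h = 24.28 km × 0.56/3.36 = 4.05 km.

4.05 km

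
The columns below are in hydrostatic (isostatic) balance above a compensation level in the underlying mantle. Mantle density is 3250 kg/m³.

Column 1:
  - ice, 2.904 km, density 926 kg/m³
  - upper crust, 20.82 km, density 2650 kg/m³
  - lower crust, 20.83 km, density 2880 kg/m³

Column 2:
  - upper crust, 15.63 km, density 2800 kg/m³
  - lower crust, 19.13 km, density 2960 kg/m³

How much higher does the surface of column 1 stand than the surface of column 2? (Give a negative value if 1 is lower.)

4.42 km

For any compensation level in the mantle, the mantle terms cancel and isostasy reduces to e = (Σt_1 − Σt_2) − (Σ(ρt)_1 − Σ(ρt)_2) / ρ_m.
Σt_1 = 44.554 km; Σt_2 = 34.76 km; Σ(ρt)_1 = 117852.504; Σ(ρt)_2 = 100388.8 (in km·kg/m³).
e = (44.554 − 34.76) − (117852.504 − 100388.8) / 3250 = 4.42 km.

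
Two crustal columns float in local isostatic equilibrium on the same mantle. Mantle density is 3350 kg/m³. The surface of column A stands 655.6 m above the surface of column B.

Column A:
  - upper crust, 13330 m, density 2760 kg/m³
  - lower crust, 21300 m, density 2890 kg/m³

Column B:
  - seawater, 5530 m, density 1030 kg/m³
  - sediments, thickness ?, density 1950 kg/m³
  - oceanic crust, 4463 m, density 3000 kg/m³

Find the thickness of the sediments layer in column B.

Take the compensation level at the base of the deeper column (depth z_c below the surface of column A) and equate Σ ρ_i t_i down to z_c; mantle fills any gap and the z_c terms cancel.
Column A: 13330×2760 + 21300×2890 + (z_c − 34630)×3350
Column B: 655.6×0 + 5530×1030 + x×1950 + 4463×3000 + (z_c − 655.6 − 9993 − x)×3350
The z_c×3350 term appears on both sides and cancels. Collect the known terms of each column as K = Σ(ρt)_known − 3350 × (depth of known layers): K_A = 98347800 − 3350×34630 = −17662700; K_B = 19084900 − 3350×(655.6 + 9993) = −16587910.
Balance: K_A = K_B − x×(3350 − 1950), so x = (K_B − K_A)/(3350 − 1950) = 1074790/1400 = 768 m.

768 m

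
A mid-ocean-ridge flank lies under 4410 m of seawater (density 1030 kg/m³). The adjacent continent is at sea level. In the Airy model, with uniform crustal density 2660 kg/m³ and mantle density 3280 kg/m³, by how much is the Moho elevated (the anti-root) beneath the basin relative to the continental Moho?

11600 m

Isostatic balance requires: replacing crust with seawater at the top is compensated by replacing crust with mantle at the base: d (ρ_c − ρ_w) = a (ρ_m − ρ_c).
a = d (ρ_c − ρ_w)/(ρ_m − ρ_c) = 4410 m × 1630/620 = 11600 m.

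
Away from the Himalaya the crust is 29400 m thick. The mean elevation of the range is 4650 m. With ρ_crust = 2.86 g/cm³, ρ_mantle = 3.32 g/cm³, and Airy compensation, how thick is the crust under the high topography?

63000 m

Root depth r = h ρ_c / (ρ_m − ρ_c) = 4650 m × 2.86 / 0.46 = 28910 m.
Total thickness = T + h + r = 29400 m + 4650 m + 28910 m = 63000 m.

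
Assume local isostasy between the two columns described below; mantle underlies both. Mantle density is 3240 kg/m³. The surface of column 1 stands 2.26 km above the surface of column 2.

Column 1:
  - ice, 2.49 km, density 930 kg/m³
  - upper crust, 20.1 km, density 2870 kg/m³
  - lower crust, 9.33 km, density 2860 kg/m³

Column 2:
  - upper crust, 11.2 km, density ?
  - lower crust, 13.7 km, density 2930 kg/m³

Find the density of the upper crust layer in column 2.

2780 kg/m³

Take the compensation level at the base of the deeper column (depth z_c below the surface of column 1) and equate Σ ρ_i t_i down to z_c; mantle fills any gap and the z_c terms cancel.
Column 1: 2.49×930 + 20.1×2870 + 9.33×2860 + (z_c − 31.92)×3240
Column 2: 2.26×0 + 11.2×ρ + 13.7×2930 + (z_c − 2.26 − 24.9)×3240
The z_c×3240 term appears on both sides and cancels. Collect the known terms of each column as K = Σ(ρt)_known − 3240 × (depth of known layers): K_1 = 86686.5 − 3240×31.92 = −16734.3; K_2 = 40141 − 3240×(2.26 + 24.9) = −47857.4.
Balance: K_1 = K_2 + 11.2×ρ, so ρ = (K_1 − K_2)/11.2 = 31123.1/11.2 = 2780 kg/m³.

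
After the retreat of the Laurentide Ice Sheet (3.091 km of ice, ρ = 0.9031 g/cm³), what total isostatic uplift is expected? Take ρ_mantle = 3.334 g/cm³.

Removing the load lets mantle flow back in; uplift u satisfies ρ_ice t = ρ_m u.
u = t ρ_ice/ρ_m = 3.091 km × 0.9031/3.334 = 0.837 km.

0.837 km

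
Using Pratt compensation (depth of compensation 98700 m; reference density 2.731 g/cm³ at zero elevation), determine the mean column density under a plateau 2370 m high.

2.67 g/cm³

Pratt balance: ρ_ref D = ρ (D + h).
ρ = ρ_ref D/(D + h) = 2.731 × 98700 m/(98700 m + 2370 m) = 2.67 g/cm³.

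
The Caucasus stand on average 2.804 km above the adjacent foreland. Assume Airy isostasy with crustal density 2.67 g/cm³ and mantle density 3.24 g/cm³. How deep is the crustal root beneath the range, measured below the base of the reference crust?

13.1 km

Equating mass per unit area of the two columns: the weight of the topography is balanced by the buoyancy of the root, ρ_c h = (ρ_m − ρ_c) r.
r = h · ρ_c / (ρ_m − ρ_c) = 2.804 km × 2.67 / (3.24 − 2.67) = 13.1 km.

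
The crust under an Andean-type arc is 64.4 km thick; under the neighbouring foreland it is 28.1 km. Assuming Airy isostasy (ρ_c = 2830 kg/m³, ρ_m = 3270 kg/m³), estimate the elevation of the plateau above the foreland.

4.88 km

Excess crust Δ = 64.4 km − 28.1 km = 36.3 km, split between elevation h and root r with h + r = Δ.
Airy balance ρ_c h = (ρ_m − ρ_c) r gives r = h ρ_c/(ρ_m − ρ_c), so h (1 + ρ_c/(ρ_m − ρ_c)) = Δ, i.e. h = Δ (ρ_m − ρ_c)/ρ_m.
h = 36.3 km × 440/3270 = 4.88 km.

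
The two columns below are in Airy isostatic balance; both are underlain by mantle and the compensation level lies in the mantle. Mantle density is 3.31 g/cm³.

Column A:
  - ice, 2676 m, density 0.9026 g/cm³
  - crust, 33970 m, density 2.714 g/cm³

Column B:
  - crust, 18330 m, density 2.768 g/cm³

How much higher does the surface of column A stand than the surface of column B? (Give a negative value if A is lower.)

For any compensation level in the mantle, the mantle terms cancel and isostasy reduces to e = (Σt_A − Σt_B) − (Σ(ρt)_A − Σ(ρt)_B) / ρ_m.
Σt_A = 36646 m; Σt_B = 18330 m; Σ(ρt)_A = 94609.9376; Σ(ρt)_B = 50737.44 (in m·g/cm³).
e = (36646 − 18330) − (94609.9376 − 50737.44) / 3.31 = 5060 m.

5060 m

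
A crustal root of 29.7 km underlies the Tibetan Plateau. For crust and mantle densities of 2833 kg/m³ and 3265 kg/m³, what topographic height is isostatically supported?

For local isostatic compensation: ρ_c h = (ρ_m − ρ_c) r.
h = r (ρ_m − ρ_c) / ρ_c = 29.7 km × (3265 − 2833) / 2833 = 4.53 km.

4.53 km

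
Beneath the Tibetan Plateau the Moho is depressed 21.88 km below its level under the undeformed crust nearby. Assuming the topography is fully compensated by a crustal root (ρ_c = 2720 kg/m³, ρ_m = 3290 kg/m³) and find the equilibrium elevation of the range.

Equating mass per unit area of the two columns: ρ_c h = (ρ_m − ρ_c) r.
h = r (ρ_m − ρ_c) / ρ_c = 21.88 km × (3290 − 2720) / 2720 = 4.59 km.

4.59 km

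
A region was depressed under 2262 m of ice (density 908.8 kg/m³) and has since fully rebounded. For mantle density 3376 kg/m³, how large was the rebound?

Removing the load lets mantle flow back in; uplift u satisfies ρ_ice t = ρ_m u.
u = t ρ_ice/ρ_m = 2262 m × 908.8/3376 = 609 m.

609 m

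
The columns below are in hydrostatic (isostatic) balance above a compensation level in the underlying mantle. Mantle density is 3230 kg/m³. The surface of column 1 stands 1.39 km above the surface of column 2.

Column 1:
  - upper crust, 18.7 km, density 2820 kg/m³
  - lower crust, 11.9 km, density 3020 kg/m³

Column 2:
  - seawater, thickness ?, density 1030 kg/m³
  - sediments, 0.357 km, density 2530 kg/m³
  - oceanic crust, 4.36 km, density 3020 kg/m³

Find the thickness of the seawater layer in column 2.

2.05 km

Take the compensation level at the base of the deeper column (depth z_c below the surface of column 1) and equate Σ ρ_i t_i down to z_c; mantle fills any gap and the z_c terms cancel.
Column 1: 18.7×2820 + 11.9×3020 + (z_c − 30.6)×3230
Column 2: 1.39×0 + x×1030 + 0.357×2530 + 4.36×3020 + (z_c − 1.39 − 4.717 − x)×3230
The z_c×3230 term appears on both sides and cancels. Collect the known terms of each column as K = Σ(ρt)_known − 3230 × (depth of known layers): K_1 = 88672 − 3230×30.6 = −10166; K_2 = 14070.41 − 3230×(1.39 + 4.717) = −5655.2.
Balance: K_1 = K_2 − x×(3230 − 1030), so x = (K_2 − K_1)/(3230 − 1030) = 4510.8/2200 = 2.05 km.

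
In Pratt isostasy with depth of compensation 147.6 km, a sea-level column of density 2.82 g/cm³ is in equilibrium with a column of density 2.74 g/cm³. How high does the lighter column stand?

ρ_ref D = ρ (D + h) → h = D (ρ_ref − ρ)/ρ.
h = 147.6 km × (2.82 − 2.74)/2.74 = 4.31 km.

4.31 km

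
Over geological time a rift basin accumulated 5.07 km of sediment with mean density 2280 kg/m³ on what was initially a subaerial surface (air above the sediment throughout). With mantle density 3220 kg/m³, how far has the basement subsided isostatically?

Subaerial load: s = t ρ_sed / ρ_m = 5.07 km × 2280/3220 = 3.59 km.

3.59 km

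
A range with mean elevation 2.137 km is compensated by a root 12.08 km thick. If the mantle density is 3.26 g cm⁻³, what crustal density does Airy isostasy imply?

2.77 g cm⁻³

ρ_c h = (ρ_m − ρ_c) r → ρ_c (h + r) = ρ_m r → ρ_c = ρ_m r / (h + r).
ρ_c = 3.26 × 12.08 km / (2.137 km + 12.08 km) = 2.77 g cm⁻³.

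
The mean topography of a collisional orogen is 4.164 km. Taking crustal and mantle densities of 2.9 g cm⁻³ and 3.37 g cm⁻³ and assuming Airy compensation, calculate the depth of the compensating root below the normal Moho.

By Archimedes' principle applied to the lithosphere: the weight of the topography is balanced by the buoyancy of the root, ρ_c h = (ρ_m − ρ_c) r.
r = h · ρ_c / (ρ_m − ρ_c) = 4.164 km × 2.9 / (3.37 − 2.9) = 25.7 km.

25.7 km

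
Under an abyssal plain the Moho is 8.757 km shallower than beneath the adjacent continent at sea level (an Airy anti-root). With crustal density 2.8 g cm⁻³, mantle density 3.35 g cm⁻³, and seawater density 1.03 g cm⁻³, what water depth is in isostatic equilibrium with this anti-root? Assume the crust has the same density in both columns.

Replacing a thickness d of crust by seawater at the top must be balanced by replacing crust with mantle at the base: d (ρ_c − ρ_w) = a (ρ_m − ρ_c).
d = a (ρ_m − ρ_c)/(ρ_c − ρ_w) = 8.757 km × 0.55/1.77 = 2.72 km.

2.72 km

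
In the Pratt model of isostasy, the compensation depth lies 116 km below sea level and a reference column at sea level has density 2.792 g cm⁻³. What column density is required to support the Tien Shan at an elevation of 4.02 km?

2.7 g cm⁻³

Pratt balance: ρ_ref D = ρ (D + h).
ρ = ρ_ref D/(D + h) = 2.792 × 116 km/(116 km + 4.02 km) = 2.7 g cm⁻³.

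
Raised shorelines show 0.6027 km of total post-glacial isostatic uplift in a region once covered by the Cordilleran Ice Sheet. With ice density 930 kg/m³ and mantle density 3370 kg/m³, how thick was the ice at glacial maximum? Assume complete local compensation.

2.18 km

u = t ρ_ice/ρ_m → t = u ρ_m/ρ_ice = 0.6027 km × 3370/930 = 2.18 km.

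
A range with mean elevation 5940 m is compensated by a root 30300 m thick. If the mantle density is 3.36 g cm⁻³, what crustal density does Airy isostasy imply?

2.81 g cm⁻³

ρ_c h = (ρ_m − ρ_c) r → ρ_c (h + r) = ρ_m r → ρ_c = ρ_m r / (h + r).
ρ_c = 3.36 × 30300 m / (5940 m + 30300 m) = 2.81 g cm⁻³.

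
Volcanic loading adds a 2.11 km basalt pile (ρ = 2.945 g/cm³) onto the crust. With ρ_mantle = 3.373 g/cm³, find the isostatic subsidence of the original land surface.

1.84 km

Subaerial loading: s = t ρ_load / ρ_m.
s = 2.11 km × 2.945/3.373 = 1.84 km.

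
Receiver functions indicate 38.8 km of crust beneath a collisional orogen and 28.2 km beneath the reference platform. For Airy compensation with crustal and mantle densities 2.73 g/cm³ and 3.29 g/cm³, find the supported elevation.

Excess crust Δ = 38.8 km − 28.2 km = 10.6 km, split between elevation h and root r with h + r = Δ.
Airy balance ρ_c h = (ρ_m − ρ_c) r gives r = h ρ_c/(ρ_m − ρ_c), so h (1 + ρ_c/(ρ_m − ρ_c)) = Δ, i.e. h = Δ (ρ_m − ρ_c)/ρ_m.
h = 10.6 km × 0.56/3.29 = 1.8 km.

1.8 km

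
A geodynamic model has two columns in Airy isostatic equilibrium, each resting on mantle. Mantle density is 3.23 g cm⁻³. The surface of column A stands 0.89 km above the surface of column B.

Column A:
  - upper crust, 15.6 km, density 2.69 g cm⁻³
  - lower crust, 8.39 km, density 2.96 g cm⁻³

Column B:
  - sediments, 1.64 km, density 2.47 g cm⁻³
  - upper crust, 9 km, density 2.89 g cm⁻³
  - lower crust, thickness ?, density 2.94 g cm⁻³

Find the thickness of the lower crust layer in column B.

Take the compensation level at the base of the deeper column (depth z_c below the surface of column A) and equate Σ ρ_i t_i down to z_c; mantle fills any gap and the z_c terms cancel.
Column A: 15.6×2.69 + 8.39×2.96 + (z_c − 23.99)×3.23
Column B: 0.89×0 + 1.64×2.47 + 9×2.89 + x×2.94 + (z_c − 0.89 − 10.64 − x)×3.23
The z_c×3.23 term appears on both sides and cancels. Collect the known terms of each column as K = Σ(ρt)_known − 3.23 × (depth of known layers): K_A = 66.7984 − 3.23×23.99 = −10.6893; K_B = 30.0608 − 3.23×(0.89 + 10.64) = −7.1811.
Balance: K_A = K_B − x×(3.23 − 2.94), so x = (K_B − K_A)/(3.23 − 2.94) = 3.5082/0.29 = 12.1 km.

12.1 km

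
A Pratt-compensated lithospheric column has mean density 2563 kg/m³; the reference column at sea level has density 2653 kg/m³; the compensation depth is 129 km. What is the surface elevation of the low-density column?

ρ_ref D = ρ (D + h) → h = D (ρ_ref − ρ)/ρ.
h = 129 km × (2653 − 2563)/2563 = 4.53 km.

4.53 km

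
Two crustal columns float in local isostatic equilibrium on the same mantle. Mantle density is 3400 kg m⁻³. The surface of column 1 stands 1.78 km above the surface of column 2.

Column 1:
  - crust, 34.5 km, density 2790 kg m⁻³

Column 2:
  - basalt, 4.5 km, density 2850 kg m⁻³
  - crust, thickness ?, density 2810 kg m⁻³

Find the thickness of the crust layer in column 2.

Take the compensation level at the base of the deeper column (depth z_c below the surface of column 1) and equate Σ ρ_i t_i down to z_c; mantle fills any gap and the z_c terms cancel.
Column 1: 34.5×2790 + (z_c − 34.5)×3400
Column 2: 1.78×0 + 4.5×2850 + x×2810 + (z_c − 1.78 − 4.5 − x)×3400
The z_c×3400 term appears on both sides and cancels. Collect the known terms of each column as K = Σ(ρt)_known − 3400 × (depth of known layers): K_1 = 96255 − 3400×34.5 = −21045; K_2 = 12825 − 3400×(1.78 + 4.5) = −8527.
Balance: K_1 = K_2 − x×(3400 − 2810), so x = (K_2 − K_1)/(3400 − 2810) = 12518/590 = 21.2 km.

21.2 km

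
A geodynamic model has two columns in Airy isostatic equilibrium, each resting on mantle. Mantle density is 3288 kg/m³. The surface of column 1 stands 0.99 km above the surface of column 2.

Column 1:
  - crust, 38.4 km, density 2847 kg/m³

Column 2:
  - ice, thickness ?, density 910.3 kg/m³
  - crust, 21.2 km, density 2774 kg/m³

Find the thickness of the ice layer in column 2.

Take the compensation level at the base of the deeper column (depth z_c below the surface of column 1) and equate Σ ρ_i t_i down to z_c; mantle fills any gap and the z_c terms cancel.
Column 1: 38.4×2847 + (z_c − 38.4)×3288
Column 2: 0.99×0 + x×910.3 + 21.2×2774 + (z_c − 0.99 − 21.2 − x)×3288
The z_c×3288 term appears on both sides and cancels. Collect the known terms of each column as K = Σ(ρt)_known − 3288 × (depth of known layers): K_1 = 109324.8 − 3288×38.4 = −16934.4; K_2 = 58808.8 − 3288×(0.99 + 21.2) = −14151.92.
Balance: K_1 = K_2 − x×(3288 − 910.3), so x = (K_2 − K_1)/(3288 − 910.3) = 2782.48/2377.7 = 1.17 km.

1.17 km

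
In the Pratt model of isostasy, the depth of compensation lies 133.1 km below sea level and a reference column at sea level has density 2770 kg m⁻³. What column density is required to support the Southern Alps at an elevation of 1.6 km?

Pratt balance: ρ_ref D = ρ (D + h).
ρ = ρ_ref D/(D + h) = 2770 × 133.1 km/(133.1 km + 1.6 km) = 2740 kg m⁻³.

2740 kg m⁻³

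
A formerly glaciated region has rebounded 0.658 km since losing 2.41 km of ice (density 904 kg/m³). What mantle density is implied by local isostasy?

3310 kg/m³

ρ_m = ρ_ice t / u = 904 × 2.41 km/0.658 km = 3310 kg/m³.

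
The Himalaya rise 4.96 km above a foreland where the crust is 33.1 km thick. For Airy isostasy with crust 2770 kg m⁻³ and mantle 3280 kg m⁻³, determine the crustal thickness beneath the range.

Root depth r = h ρ_c / (ρ_m − ρ_c) = 4.96 km × 2770 / 510 = 26.94 km.
Total thickness = T + h + r = 33.1 km + 4.96 km + 26.94 km = 65 km.

65 km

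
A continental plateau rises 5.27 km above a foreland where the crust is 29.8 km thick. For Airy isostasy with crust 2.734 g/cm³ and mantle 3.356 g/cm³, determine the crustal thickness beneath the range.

58.2 km

Root depth r = h ρ_c / (ρ_m − ρ_c) = 5.27 km × 2.734 / 0.622 = 23.16 km.
Total thickness = T + h + r = 29.8 km + 5.27 km + 23.16 km = 58.2 km.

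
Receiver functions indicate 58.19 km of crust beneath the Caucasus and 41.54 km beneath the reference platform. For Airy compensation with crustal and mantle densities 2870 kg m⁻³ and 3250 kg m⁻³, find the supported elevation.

1.95 km

Excess crust Δ = 58.19 km − 41.54 km = 16.65 km, split between elevation h and root r with h + r = Δ.
Airy balance ρ_c h = (ρ_m − ρ_c) r gives r = h ρ_c/(ρ_m − ρ_c), so h (1 + ρ_c/(ρ_m − ρ_c)) = Δ, i.e. h = Δ (ρ_m − ρ_c)/ρ_m.
h = 16.65 km × 380/3250 = 1.95 km.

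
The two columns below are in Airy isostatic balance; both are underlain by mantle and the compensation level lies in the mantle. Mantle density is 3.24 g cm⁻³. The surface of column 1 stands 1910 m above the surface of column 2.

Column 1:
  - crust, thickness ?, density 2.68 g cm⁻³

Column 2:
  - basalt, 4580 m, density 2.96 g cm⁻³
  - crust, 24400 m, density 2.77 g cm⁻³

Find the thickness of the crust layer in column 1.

Take the compensation level at the base of the deeper column (depth z_c below the surface of column 1) and equate Σ ρ_i t_i down to z_c; mantle fills any gap and the z_c terms cancel.
Column 1: x×2.68 + (z_c − 0 − x)×3.24
Column 2: 1910×0 + 4580×2.96 + 24400×2.77 + (z_c − 1910 − 28980)×3.24
The z_c×3.24 term appears on both sides and cancels. Collect the known terms of each column as K = Σ(ρt)_known − 3.24 × (depth of known layers): K_1 = 0 − 3.24×0 = 0; K_2 = 81144.8 − 3.24×(1910 + 28980) = −18938.8.
Balance: K_1 − x×(3.24 − 2.68) = K_2, so x = (K_1 − K_2)/(3.24 − 2.68) = 18938.8/0.56 = 33800 m.

33800 m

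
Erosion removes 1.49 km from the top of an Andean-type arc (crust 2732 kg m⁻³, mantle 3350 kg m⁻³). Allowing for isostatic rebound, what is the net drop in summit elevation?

Rebound u = e ρ_c/ρ_m = 1.49 km × 2732/3350 = 1.215 km.
Net surface drop = e − u = 1.49 km − 1.215 km = e (ρ_m − ρ_c)/ρ_m = 0.275 km.

0.275 km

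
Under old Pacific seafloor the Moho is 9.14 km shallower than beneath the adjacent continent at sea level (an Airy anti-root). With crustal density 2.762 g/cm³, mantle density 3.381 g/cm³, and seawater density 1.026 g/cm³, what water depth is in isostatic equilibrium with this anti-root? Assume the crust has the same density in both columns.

3.26 km

Replacing a thickness d of crust by seawater at the top must be balanced by replacing crust with mantle at the base: d (ρ_c − ρ_w) = a (ρ_m − ρ_c).
d = a (ρ_m − ρ_c)/(ρ_c − ρ_w) = 9.14 km × 0.619/1.736 = 3.26 km.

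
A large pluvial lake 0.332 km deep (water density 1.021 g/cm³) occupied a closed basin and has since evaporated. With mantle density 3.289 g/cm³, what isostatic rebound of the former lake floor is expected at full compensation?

0.103 km

u = d ρ_w/ρ_m = 0.332 km × 1.021/3.289 = 0.103 km.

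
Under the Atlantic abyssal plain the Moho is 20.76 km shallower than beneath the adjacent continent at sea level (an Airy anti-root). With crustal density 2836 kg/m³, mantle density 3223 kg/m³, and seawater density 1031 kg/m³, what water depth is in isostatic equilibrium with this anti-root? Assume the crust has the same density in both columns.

4.45 km

Replacing a thickness d of crust by seawater at the top must be balanced by replacing crust with mantle at the base: d (ρ_c − ρ_w) = a (ρ_m − ρ_c).
d = a (ρ_m − ρ_c)/(ρ_c − ρ_w) = 20.76 km × 387/1805 = 4.45 km.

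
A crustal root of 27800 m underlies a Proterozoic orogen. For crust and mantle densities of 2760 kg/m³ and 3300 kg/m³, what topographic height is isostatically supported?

By Archimedes' principle applied to the lithosphere: ρ_c h = (ρ_m − ρ_c) r.
h = r (ρ_m − ρ_c) / ρ_c = 27800 m × (3300 − 2760) / 2760 = 5440 m.

5440 m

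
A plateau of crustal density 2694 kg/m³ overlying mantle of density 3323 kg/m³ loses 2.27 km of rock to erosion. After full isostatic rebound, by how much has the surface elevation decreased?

Rebound u = e ρ_c/ρ_m = 2.27 km × 2694/3323 = 1.84 km.
Net surface drop = e − u = 2.27 km − 1.84 km = e (ρ_m − ρ_c)/ρ_m = 0.43 km.

0.43 km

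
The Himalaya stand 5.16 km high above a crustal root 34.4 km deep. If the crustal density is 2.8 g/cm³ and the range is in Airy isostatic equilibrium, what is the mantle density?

Airy balance: ρ_c h = (ρ_m − ρ_c) r → ρ_m = ρ_c (1 + h/r).
ρ_m = 2.8 × (1 + 5.16 km/34.4 km) = 3.22 g/cm³.

3.22 g/cm³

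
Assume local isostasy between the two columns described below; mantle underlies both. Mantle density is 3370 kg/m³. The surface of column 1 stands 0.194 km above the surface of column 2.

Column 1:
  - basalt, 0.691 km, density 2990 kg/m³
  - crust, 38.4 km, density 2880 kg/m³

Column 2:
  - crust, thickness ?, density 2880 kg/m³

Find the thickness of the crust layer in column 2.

37.6 km

Take the compensation level at the base of the deeper column (depth z_c below the surface of column 1) and equate Σ ρ_i t_i down to z_c; mantle fills any gap and the z_c terms cancel.
Column 1: 0.691×2990 + 38.4×2880 + (z_c − 39.091)×3370
Column 2: 0.194×0 + x×2880 + (z_c − 0.194 − 0 − x)×3370
The z_c×3370 term appears on both sides and cancels. Collect the known terms of each column as K = Σ(ρt)_known − 3370 × (depth of known layers): K_1 = 112658.09 − 3370×39.091 = −19078.58; K_2 = 0 − 3370×(0.194 + 0) = −653.78.
Balance: K_1 = K_2 − x×(3370 − 2880), so x = (K_2 − K_1)/(3370 − 2880) = 18424.8/490 = 37.6 km.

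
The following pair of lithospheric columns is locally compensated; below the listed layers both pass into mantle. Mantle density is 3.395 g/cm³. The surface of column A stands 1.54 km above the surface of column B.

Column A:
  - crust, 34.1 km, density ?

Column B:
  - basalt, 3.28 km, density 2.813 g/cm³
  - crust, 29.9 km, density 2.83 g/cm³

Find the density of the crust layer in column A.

2.69 g/cm³

Take the compensation level at the base of the deeper column (depth z_c below the surface of column A) and equate Σ ρ_i t_i down to z_c; mantle fills any gap and the z_c terms cancel.
Column A: 34.1×ρ + (z_c − 34.1)×3.395
Column B: 1.54×0 + 3.28×2.813 + 29.9×2.83 + (z_c − 1.54 − 33.18)×3.395
The z_c×3.395 term appears on both sides and cancels. Collect the known terms of each column as K = Σ(ρt)_known − 3.395 × (depth of known layers): K_A = 0 − 3.395×34.1 = −115.7695; K_B = 93.84364 − 3.395×(1.54 + 33.18) = −24.03076.
Balance: K_A + 34.1×ρ = K_B, so ρ = (K_B − K_A)/34.1 = 91.7387/34.1 = 2.69 g/cm³.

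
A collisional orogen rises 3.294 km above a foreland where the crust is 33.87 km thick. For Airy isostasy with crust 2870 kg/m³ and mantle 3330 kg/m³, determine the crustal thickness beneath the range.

Root depth r = h ρ_c / (ρ_m − ρ_c) = 3.294 km × 2870 / 460 = 20.55 km.
Total thickness = T + h + r = 33.87 km + 3.294 km + 20.55 km = 57.7 km.

57.7 km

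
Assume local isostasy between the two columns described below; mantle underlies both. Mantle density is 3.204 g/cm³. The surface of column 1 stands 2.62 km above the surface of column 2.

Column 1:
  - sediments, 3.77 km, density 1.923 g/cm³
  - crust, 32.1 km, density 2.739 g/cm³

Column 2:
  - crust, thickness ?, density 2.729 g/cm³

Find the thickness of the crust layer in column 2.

Take the compensation level at the base of the deeper column (depth z_c below the surface of column 1) and equate Σ ρ_i t_i down to z_c; mantle fills any gap and the z_c terms cancel.
Column 1: 3.77×1.923 + 32.1×2.739 + (z_c − 35.87)×3.204
Column 2: 2.62×0 + x×2.729 + (z_c − 2.62 − 0 − x)×3.204
The z_c×3.204 term appears on both sides and cancels. Collect the known terms of each column as K = Σ(ρt)_known − 3.204 × (depth of known layers): K_1 = 95.17161 − 3.204×35.87 = −19.75587; K_2 = 0 − 3.204×(2.62 + 0) = −8.39448.
Balance: K_1 = K_2 − x×(3.204 − 2.729), so x = (K_2 − K_1)/(3.204 − 2.729) = 11.3614/0.475 = 23.9 km.

23.9 km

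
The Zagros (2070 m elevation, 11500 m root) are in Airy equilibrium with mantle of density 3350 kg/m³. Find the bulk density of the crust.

ρ_c h = (ρ_m − ρ_c) r → ρ_c (h + r) = ρ_m r → ρ_c = ρ_m r / (h + r).
ρ_c = 3350 × 11500 m / (2070 m + 11500 m) = 2840 kg/m³.

2840 kg/m³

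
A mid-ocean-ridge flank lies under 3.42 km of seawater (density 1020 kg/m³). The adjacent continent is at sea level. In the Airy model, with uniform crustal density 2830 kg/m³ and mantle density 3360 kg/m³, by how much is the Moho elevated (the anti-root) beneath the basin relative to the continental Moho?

In Airy isostatic equilibrium: replacing crust with seawater at the top is compensated by replacing crust with mantle at the base: d (ρ_c − ρ_w) = a (ρ_m − ρ_c).
a = d (ρ_c − ρ_w)/(ρ_m − ρ_c) = 3.42 km × 1810/530 = 11.7 km.

11.7 km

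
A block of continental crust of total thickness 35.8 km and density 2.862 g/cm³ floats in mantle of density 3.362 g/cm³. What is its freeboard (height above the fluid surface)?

5.32 km

Floating equilibrium: submerged depth d = t ρ_obj/ρ_fluid = 35.8 km × 2.862/3.362 = 30.48 km.
Freeboard = t − d = 35.8 km − 30.48 km = 5.32 km.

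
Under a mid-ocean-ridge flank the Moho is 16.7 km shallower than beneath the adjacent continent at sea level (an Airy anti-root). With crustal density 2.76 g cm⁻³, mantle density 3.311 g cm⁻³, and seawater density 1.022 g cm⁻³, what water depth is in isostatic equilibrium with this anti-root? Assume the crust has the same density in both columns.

5.29 km

Replacing a thickness d of crust by seawater at the top must be balanced by replacing crust with mantle at the base: d (ρ_c − ρ_w) = a (ρ_m − ρ_c).
d = a (ρ_m − ρ_c)/(ρ_c − ρ_w) = 16.7 km × 0.551/1.738 = 5.29 km.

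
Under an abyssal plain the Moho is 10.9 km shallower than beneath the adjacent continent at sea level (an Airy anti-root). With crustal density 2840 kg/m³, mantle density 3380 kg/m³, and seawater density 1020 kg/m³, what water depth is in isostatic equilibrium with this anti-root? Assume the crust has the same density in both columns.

3.23 km

Replacing a thickness d of crust by seawater at the top must be balanced by replacing crust with mantle at the base: d (ρ_c − ρ_w) = a (ρ_m − ρ_c).
d = a (ρ_m − ρ_c)/(ρ_c − ρ_w) = 10.9 km × 540/1820 = 3.23 km.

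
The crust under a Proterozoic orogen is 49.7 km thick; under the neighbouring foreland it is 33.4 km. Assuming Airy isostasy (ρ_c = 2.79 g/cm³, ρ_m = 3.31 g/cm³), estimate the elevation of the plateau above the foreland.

Excess crust Δ = 49.7 km − 33.4 km = 16.3 km, split between elevation h and root r with h + r = Δ.
Airy balance ρ_c h = (ρ_m − ρ_c) r gives r = h ρ_c/(ρ_m − ρ_c), so h (1 + ρ_c/(ρ_m − ρ_c)) = Δ, i.e. h = Δ (ρ_m − ρ_c)/ρ_m.
h = 16.3 km × 0.52/3.31 = 2.56 km.

2.56 km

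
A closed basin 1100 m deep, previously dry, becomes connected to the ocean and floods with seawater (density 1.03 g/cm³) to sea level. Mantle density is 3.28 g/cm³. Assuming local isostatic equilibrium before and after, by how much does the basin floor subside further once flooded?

After flooding the water column is d + s deep. Its weight must equal the weight of mantle displaced by the extra subsidence s: (d + s) ρ_w = s ρ_m.
s = d ρ_w / (ρ_m − ρ_w) = 1100 m × 1.03/(3.28 − 1.03) = 504 m.

504 m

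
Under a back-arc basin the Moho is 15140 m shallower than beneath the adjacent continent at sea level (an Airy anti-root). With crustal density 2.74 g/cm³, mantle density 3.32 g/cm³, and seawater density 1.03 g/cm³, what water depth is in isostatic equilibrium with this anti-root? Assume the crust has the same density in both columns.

Replacing a thickness d of crust by seawater at the top must be balanced by replacing crust with mantle at the base: d (ρ_c − ρ_w) = a (ρ_m − ρ_c).
d = a (ρ_m − ρ_c)/(ρ_c − ρ_w) = 15140 m × 0.58/1.71 = 5140 m.

5140 m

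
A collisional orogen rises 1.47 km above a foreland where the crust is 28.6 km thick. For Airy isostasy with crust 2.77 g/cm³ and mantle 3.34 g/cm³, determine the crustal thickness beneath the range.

Root depth r = h ρ_c / (ρ_m − ρ_c) = 1.47 km × 2.77 / 0.57 = 7.144 km.
Total thickness = T + h + r = 28.6 km + 1.47 km + 7.144 km = 37.2 km.

37.2 km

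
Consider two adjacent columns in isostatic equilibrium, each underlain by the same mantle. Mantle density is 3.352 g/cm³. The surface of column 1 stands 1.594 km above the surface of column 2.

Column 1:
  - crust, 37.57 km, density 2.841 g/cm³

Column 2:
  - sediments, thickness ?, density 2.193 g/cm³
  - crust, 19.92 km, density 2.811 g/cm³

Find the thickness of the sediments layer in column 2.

Take the compensation level at the base of the deeper column (depth z_c below the surface of column 1) and equate Σ ρ_i t_i down to z_c; mantle fills any gap and the z_c terms cancel.
Column 1: 37.57×2.841 + (z_c − 37.57)×3.352
Column 2: 1.594×0 + x×2.193 + 19.92×2.811 + (z_c − 1.594 − 19.92 − x)×3.352
The z_c×3.352 term appears on both sides and cancels. Collect the known terms of each column as K = Σ(ρt)_known − 3.352 × (depth of known layers): K_1 = 106.73637 − 3.352×37.57 = −19.19827; K_2 = 55.99512 − 3.352×(1.594 + 19.92) = −16.119808.
Balance: K_1 = K_2 − x×(3.352 − 2.193), so x = (K_2 − K_1)/(3.352 − 2.193) = 3.07846/1.159 = 2.66 km.

2.66 km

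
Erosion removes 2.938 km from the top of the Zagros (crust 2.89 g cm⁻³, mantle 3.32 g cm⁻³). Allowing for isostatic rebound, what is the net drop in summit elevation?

Rebound u = e ρ_c/ρ_m = 2.938 km × 2.89/3.32 = 2.557 km.
Net surface drop = e − u = 2.938 km − 2.557 km = e (ρ_m − ρ_c)/ρ_m = 0.381 km.

0.381 km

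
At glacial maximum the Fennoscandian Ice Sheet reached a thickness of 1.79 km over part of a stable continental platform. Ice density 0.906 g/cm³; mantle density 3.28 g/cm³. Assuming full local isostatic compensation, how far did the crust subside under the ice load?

0.494 km

By Archimedes' principle applied to the lithosphere: the ice load ρ_ice t is balanced by mantle displaced below, ρ_m s.
s = t ρ_ice / ρ_m = 1.79 km × 0.906/3.28 = 0.494 km.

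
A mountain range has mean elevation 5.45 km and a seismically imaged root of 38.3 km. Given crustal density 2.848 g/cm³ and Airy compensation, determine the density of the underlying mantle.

3.25 g/cm³

Airy balance: ρ_c h = (ρ_m − ρ_c) r → ρ_m = ρ_c (1 + h/r).
ρ_m = 2.848 × (1 + 5.45 km/38.3 km) = 3.25 g/cm³.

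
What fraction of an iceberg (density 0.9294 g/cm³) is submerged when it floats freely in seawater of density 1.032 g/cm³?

Submerged fraction = ρ_obj/ρ_fluid = 0.9294/1.032 = 0.901.

0.901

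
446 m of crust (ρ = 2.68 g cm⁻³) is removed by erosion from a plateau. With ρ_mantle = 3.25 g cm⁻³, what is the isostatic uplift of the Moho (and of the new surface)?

368 m

Unloading: uplift u = e ρ_c/ρ_m = 446 m × 2.68/3.25 = 368 m.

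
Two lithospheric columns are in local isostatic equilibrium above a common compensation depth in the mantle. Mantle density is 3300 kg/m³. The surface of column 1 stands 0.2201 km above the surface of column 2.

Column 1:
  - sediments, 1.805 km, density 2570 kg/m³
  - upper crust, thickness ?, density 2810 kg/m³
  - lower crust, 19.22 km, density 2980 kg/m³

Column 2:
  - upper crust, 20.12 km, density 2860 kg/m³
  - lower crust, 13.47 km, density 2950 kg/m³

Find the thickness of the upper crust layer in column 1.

Take the compensation level at the base of the deeper column (depth z_c below the surface of column 1) and equate Σ ρ_i t_i down to z_c; mantle fills any gap and the z_c terms cancel.
Column 1: 1.805×2570 + x×2810 + 19.22×2980 + (z_c − 21.025 − x)×3300
Column 2: 0.2201×0 + 20.12×2860 + 13.47×2950 + (z_c − 0.2201 − 33.59)×3300
The z_c×3300 term appears on both sides and cancels. Collect the known terms of each column as K = Σ(ρt)_known − 3300 × (depth of known layers): K_1 = 61914.45 − 3300×21.025 = −7468.05; K_2 = 97279.7 − 3300×(0.2201 + 33.59) = −14293.63.
Balance: K_1 − x×(3300 − 2810) = K_2, so x = (K_1 − K_2)/(3300 − 2810) = 6825.58/490 = 13.9 km.

13.9 km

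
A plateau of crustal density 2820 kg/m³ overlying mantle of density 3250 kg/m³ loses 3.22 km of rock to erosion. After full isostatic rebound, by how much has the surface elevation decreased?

Rebound u = e ρ_c/ρ_m = 3.22 km × 2820/3250 = 2.794 km.
Net surface drop = e − u = 3.22 km − 2.794 km = e (ρ_m − ρ_c)/ρ_m = 0.426 km.

0.426 km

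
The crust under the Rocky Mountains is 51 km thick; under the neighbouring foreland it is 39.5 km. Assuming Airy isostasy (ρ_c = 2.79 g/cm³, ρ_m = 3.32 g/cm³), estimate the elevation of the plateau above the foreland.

1.84 km

Excess crust Δ = 51 km − 39.5 km = 11.5 km, split between elevation h and root r with h + r = Δ.
Airy balance ρ_c h = (ρ_m − ρ_c) r gives r = h ρ_c/(ρ_m − ρ_c), so h (1 + ρ_c/(ρ_m − ρ_c)) = Δ, i.e. h = Δ (ρ_m − ρ_c)/ρ_m.
h = 11.5 km × 0.53/3.32 = 1.84 km.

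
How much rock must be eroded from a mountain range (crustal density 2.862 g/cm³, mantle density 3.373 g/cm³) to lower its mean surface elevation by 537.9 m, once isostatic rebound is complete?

Net drop Δ = e − u = e − e ρ_c/ρ_m = e (ρ_m − ρ_c)/ρ_m.
e = Δ ρ_m/(ρ_m − ρ_c) = 537.9 m × 3.373/0.511 = 3550 m.

3550 m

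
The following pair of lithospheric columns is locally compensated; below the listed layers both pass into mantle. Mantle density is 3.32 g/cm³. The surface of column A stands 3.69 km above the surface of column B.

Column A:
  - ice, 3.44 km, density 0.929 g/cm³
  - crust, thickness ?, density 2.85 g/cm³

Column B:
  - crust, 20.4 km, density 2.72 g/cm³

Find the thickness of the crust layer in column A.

Take the compensation level at the base of the deeper column (depth z_c below the surface of column A) and equate Σ ρ_i t_i down to z_c; mantle fills any gap and the z_c terms cancel.
Column A: 3.44×0.929 + x×2.85 + (z_c − 3.44 − x)×3.32
Column B: 3.69×0 + 20.4×2.72 + (z_c − 3.69 − 20.4)×3.32
The z_c×3.32 term appears on both sides and cancels. Collect the known terms of each column as K = Σ(ρt)_known − 3.32 × (depth of known layers): K_A = 3.19576 − 3.32×3.44 = −8.22504; K_B = 55.488 − 3.32×(3.69 + 20.4) = −24.4908.
Balance: K_A − x×(3.32 − 2.85) = K_B, so x = (K_A − K_B)/(3.32 − 2.85) = 16.2658/0.47 = 34.6 km.

34.6 km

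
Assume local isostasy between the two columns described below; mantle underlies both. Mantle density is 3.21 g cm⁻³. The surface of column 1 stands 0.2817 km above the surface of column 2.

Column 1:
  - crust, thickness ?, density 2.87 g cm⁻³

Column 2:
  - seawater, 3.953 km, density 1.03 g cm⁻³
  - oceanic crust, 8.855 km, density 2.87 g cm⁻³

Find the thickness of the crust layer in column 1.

36.9 km

Take the compensation level at the base of the deeper column (depth z_c below the surface of column 1) and equate Σ ρ_i t_i down to z_c; mantle fills any gap and the z_c terms cancel.
Column 1: x×2.87 + (z_c − 0 − x)×3.21
Column 2: 0.2817×0 + 3.953×1.03 + 8.855×2.87 + (z_c − 0.2817 − 12.808)×3.21
The z_c×3.21 term appears on both sides and cancels. Collect the known terms of each column as K = Σ(ρt)_known − 3.21 × (depth of known layers): K_1 = 0 − 3.21×0 = 0; K_2 = 29.48544 − 3.21×(0.2817 + 12.808) = −12.532497.
Balance: K_1 − x×(3.21 − 2.87) = K_2, so x = (K_1 − K_2)/(3.21 − 2.87) = 12.5325/0.34 = 36.9 km.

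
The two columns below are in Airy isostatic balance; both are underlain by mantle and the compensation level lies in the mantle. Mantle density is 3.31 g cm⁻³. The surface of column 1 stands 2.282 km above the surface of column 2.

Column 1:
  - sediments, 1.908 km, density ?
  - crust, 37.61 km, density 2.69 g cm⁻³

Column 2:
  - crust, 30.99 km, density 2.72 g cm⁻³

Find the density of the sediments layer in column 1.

1.99 g cm⁻³

Take the compensation level at the base of the deeper column (depth z_c below the surface of column 1) and equate Σ ρ_i t_i down to z_c; mantle fills any gap and the z_c terms cancel.
Column 1: 1.908×ρ + 37.61×2.69 + (z_c − 39.518)×3.31
Column 2: 2.282×0 + 30.99×2.72 + (z_c − 2.282 − 30.99)×3.31
The z_c×3.31 term appears on both sides and cancels. Collect the known terms of each column as K = Σ(ρt)_known − 3.31 × (depth of known layers): K_1 = 101.1709 − 3.31×39.518 = −29.63368; K_2 = 84.2928 − 3.31×(2.282 + 30.99) = −25.83752.
Balance: K_1 + 1.908×ρ = K_2, so ρ = (K_2 − K_1)/1.908 = 3.79616/1.908 = 1.99 g cm⁻³.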